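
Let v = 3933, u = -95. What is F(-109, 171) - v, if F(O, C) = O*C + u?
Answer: -22667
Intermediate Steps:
F(O, C) = -95 + C*O (F(O, C) = O*C - 95 = C*O - 95 = -95 + C*O)
F(-109, 171) - v = (-95 + 171*(-109)) - 1*3933 = (-95 - 18639) - 3933 = -18734 - 3933 = -22667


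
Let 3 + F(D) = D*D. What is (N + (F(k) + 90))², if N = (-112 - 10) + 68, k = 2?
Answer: 1369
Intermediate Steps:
N = -54 (N = -122 + 68 = -54)
F(D) = -3 + D² (F(D) = -3 + D*D = -3 + D²)
(N + (F(k) + 90))² = (-54 + ((-3 + 2²) + 90))² = (-54 + ((-3 + 4) + 90))² = (-54 + (1 + 90))² = (-54 + 91)² = 37² = 1369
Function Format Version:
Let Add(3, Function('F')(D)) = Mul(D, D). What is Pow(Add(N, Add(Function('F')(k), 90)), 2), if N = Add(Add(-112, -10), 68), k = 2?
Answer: 1369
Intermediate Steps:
N = -54 (N = Add(-122, 68) = -54)
Function('F')(D) = Add(-3, Pow(D, 2)) (Function('F')(D) = Add(-3, Mul(D, D)) = Add(-3, Pow(D, 2)))
Pow(Add(N, Add(Function('F')(k), 90)), 2) = Pow(Add(-54, Add(Add(-3, Pow(2, 2)), 90)), 2) = Pow(Add(-54, Add(Add(-3, 4), 90)), 2) = Pow(Add(-54, Add(1, 90)), 2) = Pow(Add(-54, 91), 2) = Pow(37, 2) = 1369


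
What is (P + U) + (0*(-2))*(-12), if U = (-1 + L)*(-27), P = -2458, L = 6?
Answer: -2593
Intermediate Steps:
U = -135 (U = (-1 + 6)*(-27) = 5*(-27) = -135)
(P + U) + (0*(-2))*(-12) = (-2458 - 135) + (0*(-2))*(-12) = -2593 + 0*(-12) = -2593 + 0 = -2593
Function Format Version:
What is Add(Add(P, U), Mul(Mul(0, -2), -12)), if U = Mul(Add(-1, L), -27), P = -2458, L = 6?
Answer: -2593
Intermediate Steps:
U = -135 (U = Mul(Add(-1, 6), -27) = Mul(5, -27) = -135)
Add(Add(P, U), Mul(Mul(0, -2), -12)) = Add(Add(-2458, -135), Mul(Mul(0, -2), -12)) = Add(-2593, Mul(0, -12)) = Add(-2593, 0) = -2593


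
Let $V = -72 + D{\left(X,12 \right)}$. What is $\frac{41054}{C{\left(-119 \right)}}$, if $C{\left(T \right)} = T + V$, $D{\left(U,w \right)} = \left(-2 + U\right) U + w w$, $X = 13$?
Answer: $\frac{20527}{48} \approx 427.65$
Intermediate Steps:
$D{\left(U,w \right)} = w^{2} + U \left(-2 + U\right)$ ($D{\left(U,w \right)} = U \left(-2 + U\right) + w^{2} = w^{2} + U \left(-2 + U\right)$)
$V = 215$ ($V = -72 + \left(13^{2} + 12^{2} - 26\right) = -72 + \left(169 + 144 - 26\right) = -72 + 287 = 215$)
$C{\left(T \right)} = 215 + T$ ($C{\left(T \right)} = T + 215 = 215 + T$)
$\frac{41054}{C{\left(-119 \right)}} = \frac{41054}{215 - 119} = \frac{41054}{96} = 41054 \cdot \frac{1}{96} = \frac{20527}{48}$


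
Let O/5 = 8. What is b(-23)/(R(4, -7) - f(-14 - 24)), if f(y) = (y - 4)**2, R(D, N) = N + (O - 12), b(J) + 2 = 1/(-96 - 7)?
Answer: 69/59843 ≈ 0.0011530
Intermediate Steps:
O = 40 (O = 5*8 = 40)
b(J) = -207/103 (b(J) = -2 + 1/(-96 - 7) = -2 + 1/(-103) = -2 - 1/103 = -207/103)
R(D, N) = 28 + N (R(D, N) = N + (40 - 12) = N + 28 = 28 + N)
f(y) = (-4 + y)**2
b(-23)/(R(4, -7) - f(-14 - 24)) = -207/(103*((28 - 7) - (-4 + (-14 - 24))**2)) = -207/(103*(21 - (-4 - 38)**2)) = -207/(103*(21 - 1*(-42)**2)) = -207/(103*(21 - 1*1764)) = -207/(103*(21 - 1764)) = -207/103/(-1743) = -207/103*(-1/1743) = 69/59843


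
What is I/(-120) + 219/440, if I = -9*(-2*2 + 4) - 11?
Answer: 389/660 ≈ 0.58939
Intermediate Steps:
I = -11 (I = -9*(-4 + 4) - 11 = -9*0 - 11 = 0 - 11 = -11)
I/(-120) + 219/440 = -11/(-120) + 219/440 = -11*(-1/120) + 219*(1/440) = 11/120 + 219/440 = 389/660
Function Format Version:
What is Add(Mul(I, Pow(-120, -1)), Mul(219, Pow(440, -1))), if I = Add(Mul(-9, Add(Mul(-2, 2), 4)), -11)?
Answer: Rational(389, 660) ≈ 0.58939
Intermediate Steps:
I = -11 (I = Add(Mul(-9, Add(-4, 4)), -11) = Add(Mul(-9, 0), -11) = Add(0, -11) = -11)
Add(Mul(I, Pow(-120, -1)), Mul(219, Pow(440, -1))) = Add(Mul(-11, Pow(-120, -1)), Mul(219, Pow(440, -1))) = Add(Mul(-11, Rational(-1, 120)), Mul(219, Rational(1, 440))) = Add(Rational(11, 120), Rational(219, 440)) = Rational(389, 660)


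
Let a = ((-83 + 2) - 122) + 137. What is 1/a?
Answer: -1/66 ≈ -0.015152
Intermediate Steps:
a = -66 (a = (-81 - 122) + 137 = -203 + 137 = -66)
1/a = 1/(-66) = -1/66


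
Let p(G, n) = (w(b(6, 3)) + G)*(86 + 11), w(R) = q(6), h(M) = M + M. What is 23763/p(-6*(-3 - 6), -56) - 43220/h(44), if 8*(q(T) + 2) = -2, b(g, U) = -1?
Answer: -71620817/147246 ≈ -486.40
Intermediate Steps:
h(M) = 2*M
q(T) = -9/4 (q(T) = -2 + (⅛)*(-2) = -2 - ¼ = -9/4)
w(R) = -9/4
p(G, n) = -873/4 + 97*G (p(G, n) = (-9/4 + G)*(86 + 11) = (-9/4 + G)*97 = -873/4 + 97*G)
23763/p(-6*(-3 - 6), -56) - 43220/h(44) = 23763/(-873/4 + 97*(-6*(-3 - 6))) - 43220/(2*44) = 23763/(-873/4 + 97*(-6*(-9))) - 43220/88 = 23763/(-873/4 + 97*54) - 43220*1/88 = 23763/(-873/4 + 5238) - 10805/22 = 23763/(20079/4) - 10805/22 = 23763*(4/20079) - 10805/22 = 31684/6693 - 10805/22 = -71620817/147246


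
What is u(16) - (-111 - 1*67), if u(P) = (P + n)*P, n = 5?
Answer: 514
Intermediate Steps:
u(P) = P*(5 + P) (u(P) = (P + 5)*P = (5 + P)*P = P*(5 + P))
u(16) - (-111 - 1*67) = 16*(5 + 16) - (-111 - 1*67) = 16*21 - (-111 - 67) = 336 - 1*(-178) = 336 + 178 = 514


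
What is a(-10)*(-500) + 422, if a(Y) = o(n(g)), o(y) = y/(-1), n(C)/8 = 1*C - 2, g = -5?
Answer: -27578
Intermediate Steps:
n(C) = -16 + 8*C (n(C) = 8*(1*C - 2) = 8*(C - 2) = 8*(-2 + C) = -16 + 8*C)
o(y) = -y (o(y) = y*(-1) = -y)
a(Y) = 56 (a(Y) = -(-16 + 8*(-5)) = -(-16 - 40) = -1*(-56) = 56)
a(-10)*(-500) + 422 = 56*(-500) + 422 = -28000 + 422 = -27578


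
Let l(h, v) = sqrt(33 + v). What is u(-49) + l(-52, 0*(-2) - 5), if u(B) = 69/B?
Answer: -69/49 + 2*sqrt(7) ≈ 3.8833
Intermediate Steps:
u(-49) + l(-52, 0*(-2) - 5) = 69/(-49) + sqrt(33 + (0*(-2) - 5)) = 69*(-1/49) + sqrt(33 + (0 - 5)) = -69/49 + sqrt(33 - 5) = -69/49 + sqrt(28) = -69/49 + 2*sqrt(7)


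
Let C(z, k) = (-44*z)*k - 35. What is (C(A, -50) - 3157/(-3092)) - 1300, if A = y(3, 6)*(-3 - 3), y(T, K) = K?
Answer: -249011063/3092 ≈ -80534.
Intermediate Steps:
A = -36 (A = 6*(-3 - 3) = 6*(-6) = -36)
C(z, k) = -35 - 44*k*z (C(z, k) = -44*k*z - 35 = -35 - 44*k*z)
(C(A, -50) - 3157/(-3092)) - 1300 = ((-35 - 44*(-50)*(-36)) - 3157/(-3092)) - 1300 = ((-35 - 79200) - 3157*(-1/3092)) - 1300 = (-79235 + 3157/3092) - 1300 = -244991463/3092 - 1300 = -249011063/3092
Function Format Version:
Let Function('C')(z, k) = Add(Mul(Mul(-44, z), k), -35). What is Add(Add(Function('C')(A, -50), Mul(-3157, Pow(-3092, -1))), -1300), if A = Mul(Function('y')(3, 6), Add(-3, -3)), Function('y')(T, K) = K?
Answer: Rational(-249011063, 3092) ≈ -80534.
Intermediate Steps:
A = -36 (A = Mul(6, Add(-3, -3)) = Mul(6, -6) = -36)
Function('C')(z, k) = Add(-35, Mul(-44, k, z)) (Function('C')(z, k) = Add(Mul(-44, k, z), -35) = Add(-35, Mul(-44, k, z)))
Add(Add(Function('C')(A, -50), Mul(-3157, Pow(-3092, -1))), -1300) = Add(Add(Add(-35, Mul(-44, -50, -36)), Mul(-3157, Pow(-3092, -1))), -1300) = Add(Add(Add(-35, -79200), Mul(-3157, Rational(-1, 3092))), -1300) = Add(Add(-79235, Rational(3157, 3092)), -1300) = Add(Rational(-244991463, 3092), -1300) = Rational(-249011063, 3092)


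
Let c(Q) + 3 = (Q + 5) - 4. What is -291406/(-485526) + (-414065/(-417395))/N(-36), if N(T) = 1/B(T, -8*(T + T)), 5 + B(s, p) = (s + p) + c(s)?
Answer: 10003817503280/20265612477 ≈ 493.64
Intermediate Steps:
c(Q) = -2 + Q (c(Q) = -3 + ((Q + 5) - 4) = -3 + ((5 + Q) - 4) = -3 + (1 + Q) = -2 + Q)
B(s, p) = -7 + p + 2*s (B(s, p) = -5 + ((s + p) + (-2 + s)) = -5 + ((p + s) + (-2 + s)) = -5 + (-2 + p + 2*s) = -7 + p + 2*s)
N(T) = 1/(-7 - 14*T) (N(T) = 1/(-7 - 8*(T + T) + 2*T) = 1/(-7 - 16*T + 2*T) = 1/(-7 - 14*T))
-291406/(-485526) + (-414065/(-417395))/N(-36) = -291406/(-485526) + (-414065/(-417395))/((1/(7*(-1 - 2*(-36))))) = -291406*(-1/485526) + (-414065*(-1/417395))/((1/(7*(-1 + 72)))) = 145703/242763 + 82813/(83479*(((⅐)/71))) = 145703/242763 + 82813/(83479*(((⅐)*(1/71)))) = 145703/242763 + 82813/(83479*(1/497)) = 145703/242763 + (82813/83479)*497 = 145703/242763 + 41158061/83479 = 10003817503280/20265612477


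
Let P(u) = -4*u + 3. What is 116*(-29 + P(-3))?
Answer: -1624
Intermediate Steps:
P(u) = 3 - 4*u
116*(-29 + P(-3)) = 116*(-29 + (3 - 4*(-3))) = 116*(-29 + (3 + 12)) = 116*(-29 + 15) = 116*(-14) = -1624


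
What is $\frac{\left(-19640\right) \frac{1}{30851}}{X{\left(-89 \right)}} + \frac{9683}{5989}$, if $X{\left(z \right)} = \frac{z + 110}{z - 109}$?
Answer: $\frac{9854292991}{1293366473} \approx 7.6191$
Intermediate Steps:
$X{\left(z \right)} = \frac{110 + z}{-109 + z}$
$\frac{\left(-19640\right) \frac{1}{30851}}{X{\left(-89 \right)}} + \frac{9683}{5989} = \frac{\left(-19640\right) \frac{1}{30851}}{\frac{1}{-109 - 89} \left(110 - 89\right)} + \frac{9683}{5989} = \frac{\left(-19640\right) \frac{1}{30851}}{\frac{1}{-198} \cdot 21} + 9683 \cdot \frac{1}{5989} = - \frac{19640}{30851 \left(\left(- \frac{1}{198}\right) 21\right)} + \frac{9683}{5989} = - \frac{19640}{30851 \left(- \frac{7}{66}\right)} + \frac{9683}{5989} = \left(- \frac{19640}{30851}\right) \left(- \frac{66}{7}\right) + \frac{9683}{5989} = \frac{1296240}{215957} + \frac{9683}{5989} = \frac{9854292991}{1293366473}$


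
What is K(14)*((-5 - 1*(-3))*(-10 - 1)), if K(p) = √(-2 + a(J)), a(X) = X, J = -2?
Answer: 44*I ≈ 44.0*I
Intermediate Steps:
K(p) = 2*I (K(p) = √(-2 - 2) = √(-4) = 2*I)
K(14)*((-5 - 1*(-3))*(-10 - 1)) = (2*I)*((-5 - 1*(-3))*(-10 - 1)) = (2*I)*((-5 + 3)*(-11)) = (2*I)*(-2*(-11)) = (2*I)*22 = 44*I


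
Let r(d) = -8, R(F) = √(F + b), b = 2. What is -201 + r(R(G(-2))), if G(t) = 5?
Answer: -209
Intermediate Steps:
R(F) = √(2 + F) (R(F) = √(F + 2) = √(2 + F))
-201 + r(R(G(-2))) = -201 - 8 = -209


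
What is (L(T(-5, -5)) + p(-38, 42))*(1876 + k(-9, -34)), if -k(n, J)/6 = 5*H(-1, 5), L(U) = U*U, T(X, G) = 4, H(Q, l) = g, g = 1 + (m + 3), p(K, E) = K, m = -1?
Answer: -39292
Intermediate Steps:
g = 3 (g = 1 + (-1 + 3) = 1 + 2 = 3)
H(Q, l) = 3
L(U) = U**2
k(n, J) = -90 (k(n, J) = -30*3 = -6*15 = -90)
(L(T(-5, -5)) + p(-38, 42))*(1876 + k(-9, -34)) = (4**2 - 38)*(1876 - 90) = (16 - 38)*1786 = -22*1786 = -39292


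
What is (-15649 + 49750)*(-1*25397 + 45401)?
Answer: 682156404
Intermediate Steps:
(-15649 + 49750)*(-1*25397 + 45401) = 34101*(-25397 + 45401) = 34101*20004 = 682156404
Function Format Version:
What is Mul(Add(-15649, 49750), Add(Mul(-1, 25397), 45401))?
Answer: 682156404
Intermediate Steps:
Mul(Add(-15649, 49750), Add(Mul(-1, 25397), 45401)) = Mul(34101, Add(-25397, 45401)) = Mul(34101, 20004) = 682156404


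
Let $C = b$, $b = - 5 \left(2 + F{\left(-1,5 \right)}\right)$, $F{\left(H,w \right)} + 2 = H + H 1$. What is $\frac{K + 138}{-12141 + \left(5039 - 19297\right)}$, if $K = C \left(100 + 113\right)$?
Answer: $- \frac{2268}{26399} \approx -0.085912$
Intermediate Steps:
$F{\left(H,w \right)} = -2 + 2 H$ ($F{\left(H,w \right)} = -2 + \left(H + H 1\right) = -2 + \left(H + H\right) = -2 + 2 H$)
$b = 10$ ($b = - 5 \left(2 + \left(-2 + 2 \left(-1\right)\right)\right) = - 5 \left(2 - 4\right) = \left(-5\right) \left(-2\right) = 10$)
$C = 10$
$K = 2130$ ($K = 10 \left(100 + 113\right) = 10 \cdot 213 = 2130$)
$\frac{K + 138}{-12141 + \left(5039 - 19297\right)} = \frac{2130 + 138}{-12141 + \left(5039 - 19297\right)} = \frac{2268}{-12141 + \left(5039 - 19297\right)} = \frac{2268}{-12141 - 14258} = \frac{2268}{-26399} = 2268 \left(- \frac{1}{26399}\right) = - \frac{2268}{26399}$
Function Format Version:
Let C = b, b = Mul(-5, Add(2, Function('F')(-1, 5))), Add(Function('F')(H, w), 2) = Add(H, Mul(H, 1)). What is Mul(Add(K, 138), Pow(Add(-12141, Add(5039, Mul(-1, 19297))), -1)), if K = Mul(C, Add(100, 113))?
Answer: Rational(-2268, 26399) ≈ -0.085912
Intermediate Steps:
Function('F')(H, w) = Add(-2, Mul(2, H)) (Function('F')(H, w) = Add(-2, Add(H, Mul(H, 1))) = Add(-2, Add(H, H)) = Add(-2, Mul(2, H)))
b = 10 (b = Mul(-5, Add(2, Add(-2, Mul(2, -1)))) = Mul(-5, Add(2, Add(-2, -2))) = Mul(-5, Add(2, -4)) = Mul(-5, -2) = 10)
C = 10
K = 2130 (K = Mul(10, Add(100, 113)) = Mul(10, 213) = 2130)
Mul(Add(K, 138), Pow(Add(-12141, Add(5039, Mul(-1, 19297))), -1)) = Mul(Add(2130, 138), Pow(Add(-12141, Add(5039, Mul(-1, 19297))), -1)) = Mul(2268, Pow(Add(-12141, Add(5039, -19297)), -1)) = Mul(2268, Pow(Add(-12141, -14258), -1)) = Mul(2268, Pow(-26399, -1)) = Mul(2268, Rational(-1, 26399)) = Rational(-2268, 26399)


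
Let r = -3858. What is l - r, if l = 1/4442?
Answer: 17137237/4442 ≈ 3858.0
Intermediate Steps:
l = 1/4442 ≈ 0.00022512
l - r = 1/4442 - 1*(-3858) = 1/4442 + 3858 = 17137237/4442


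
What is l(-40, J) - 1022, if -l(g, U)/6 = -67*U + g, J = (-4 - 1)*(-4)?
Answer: 7258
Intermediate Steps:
J = 20 (J = -5*(-4) = 20)
l(g, U) = -6*g + 402*U (l(g, U) = -6*(-67*U + g) = -6*(g - 67*U) = -6*g + 402*U)
l(-40, J) - 1022 = (-6*(-40) + 402*20) - 1022 = (240 + 8040) - 1022 = 8280 - 1022 = 7258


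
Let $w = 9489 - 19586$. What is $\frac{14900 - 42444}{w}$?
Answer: $\frac{27544}{10097} \approx 2.7279$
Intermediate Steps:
$w = -10097$ ($w = 9489 - 19586 = -10097$)
$\frac{14900 - 42444}{w} = \frac{14900 - 42444}{-10097} = \left(-27544\right) \left(- \frac{1}{10097}\right) = \frac{27544}{10097}$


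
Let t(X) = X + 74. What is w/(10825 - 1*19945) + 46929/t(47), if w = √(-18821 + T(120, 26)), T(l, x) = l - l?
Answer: 46929/121 - I*√18821/9120 ≈ 387.84 - 0.015043*I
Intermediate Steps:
T(l, x) = 0
t(X) = 74 + X
w = I*√18821 (w = √(-18821 + 0) = √(-18821) = I*√18821 ≈ 137.19*I)
w/(10825 - 1*19945) + 46929/t(47) = (I*√18821)/(10825 - 1*19945) + 46929/(74 + 47) = (I*√18821)/(10825 - 19945) + 46929/121 = (I*√18821)/(-9120) + 46929*(1/121) = (I*√18821)*(-1/9120) + 46929/121 = -I*√18821/9120 + 46929/121 = 46929/121 - I*√18821/9120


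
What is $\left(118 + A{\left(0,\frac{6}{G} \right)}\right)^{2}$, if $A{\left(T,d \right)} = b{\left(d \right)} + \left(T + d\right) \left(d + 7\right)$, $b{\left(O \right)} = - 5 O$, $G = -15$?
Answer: $\frac{8608356}{625} \approx 13773.0$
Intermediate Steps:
$A{\left(T,d \right)} = - 5 d + \left(7 + d\right) \left(T + d\right)$ ($A{\left(T,d \right)} = - 5 d + \left(T + d\right) \left(d + 7\right) = - 5 d + \left(T + d\right) \left(7 + d\right) = - 5 d + \left(7 + d\right) \left(T + d\right)$)
$\left(118 + A{\left(0,\frac{6}{G} \right)}\right)^{2} = \left(118 + \left(\left(\frac{6}{-15}\right)^{2} + 2 \frac{6}{-15} + 7 \cdot 0 + 0 \frac{6}{-15}\right)\right)^{2} = \left(118 + \left(\left(6 \left(- \frac{1}{15}\right)\right)^{2} + 2 \cdot 6 \left(- \frac{1}{15}\right) + 0 + 0 \cdot 6 \left(- \frac{1}{15}\right)\right)\right)^{2} = \left(118 + \left(\left(- \frac{2}{5}\right)^{2} + 2 \left(- \frac{2}{5}\right) + 0 + 0 \left(- \frac{2}{5}\right)\right)\right)^{2} = \left(118 + \left(\frac{4}{25} - \frac{4}{5} + 0 + 0\right)\right)^{2} = \left(118 - \frac{16}{25}\right)^{2} = \left(\frac{2934}{25}\right)^{2} = \frac{8608356}{625}$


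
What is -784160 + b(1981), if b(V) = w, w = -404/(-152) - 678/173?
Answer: -5155076131/6574 ≈ -7.8416e+5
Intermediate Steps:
w = -8291/6574 (w = -404*(-1/152) - 678*1/173 = 101/38 - 678/173 = -8291/6574 ≈ -1.2612)
b(V) = -8291/6574
-784160 + b(1981) = -784160 - 8291/6574 = -5155076131/6574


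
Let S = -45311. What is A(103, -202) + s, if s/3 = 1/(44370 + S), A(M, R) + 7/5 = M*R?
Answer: -97898832/4705 ≈ -20807.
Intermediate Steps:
A(M, R) = -7/5 + M*R
s = -3/941 (s = 3/(44370 - 45311) = 3/(-941) = 3*(-1/941) = -3/941 ≈ -0.0031881)
A(103, -202) + s = (-7/5 + 103*(-202)) - 3/941 = (-7/5 - 20806) - 3/941 = -104037/5 - 3/941 = -97898832/4705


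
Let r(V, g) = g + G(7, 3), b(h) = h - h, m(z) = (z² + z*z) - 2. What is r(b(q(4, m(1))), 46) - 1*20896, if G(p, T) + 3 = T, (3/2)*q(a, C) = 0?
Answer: -20850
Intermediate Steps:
m(z) = -2 + 2*z² (m(z) = (z² + z²) - 2 = 2*z² - 2 = -2 + 2*z²)
q(a, C) = 0 (q(a, C) = (⅔)*0 = 0)
G(p, T) = -3 + T
b(h) = 0
r(V, g) = g (r(V, g) = g + (-3 + 3) = g + 0 = g)
r(b(q(4, m(1))), 46) - 1*20896 = 46 - 1*20896 = 46 - 20896 = -20850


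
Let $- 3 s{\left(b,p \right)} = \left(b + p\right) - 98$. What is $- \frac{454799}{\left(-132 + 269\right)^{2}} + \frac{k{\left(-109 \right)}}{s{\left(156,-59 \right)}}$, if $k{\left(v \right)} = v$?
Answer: $- \frac{6592262}{18769} \approx -351.23$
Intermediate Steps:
$s{\left(b,p \right)} = \frac{98}{3} - \frac{b}{3} - \frac{p}{3}$ ($s{\left(b,p \right)} = - \frac{\left(b + p\right) - 98}{3} = - \frac{-98 + b + p}{3} = \frac{98}{3} - \frac{b}{3} - \frac{p}{3}$)
$- \frac{454799}{\left(-132 + 269\right)^{2}} + \frac{k{\left(-109 \right)}}{s{\left(156,-59 \right)}} = - \frac{454799}{\left(-132 + 269\right)^{2}} - \frac{109}{\frac{98}{3} - 52 - - \frac{59}{3}} = - \frac{454799}{137^{2}} - \frac{109}{\frac{98}{3} - 52 + \frac{59}{3}} = - \frac{454799}{18769} - 109 \frac{1}{\frac{1}{3}} = \left(-454799\right) \frac{1}{18769} - 327 = - \frac{454799}{18769} - 327 = - \frac{6592262}{18769}$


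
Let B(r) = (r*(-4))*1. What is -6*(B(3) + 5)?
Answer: 42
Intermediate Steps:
B(r) = -4*r (B(r) = -4*r*1 = -4*r)
-6*(B(3) + 5) = -6*(-4*3 + 5) = -6*(-12 + 5) = -6*(-7) = 42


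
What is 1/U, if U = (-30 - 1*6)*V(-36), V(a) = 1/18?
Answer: -½ ≈ -0.50000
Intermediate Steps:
V(a) = 1/18
U = -2 (U = (-30 - 1*6)*(1/18) = (-30 - 6)*(1/18) = -36*1/18 = -2)
1/U = 1/(-2) = -½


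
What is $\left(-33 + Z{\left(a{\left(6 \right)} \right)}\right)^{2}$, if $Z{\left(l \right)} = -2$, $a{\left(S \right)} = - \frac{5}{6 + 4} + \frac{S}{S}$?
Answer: $1225$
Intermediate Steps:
$a{\left(S \right)} = \frac{1}{2}$ ($a{\left(S \right)} = - \frac{5}{10} + 1 = \left(-5\right) \frac{1}{10} + 1 = - \frac{1}{2} + 1 = \frac{1}{2}$)
$\left(-33 + Z{\left(a{\left(6 \right)} \right)}\right)^{2} = \left(-33 - 2\right)^{2} = \left(-35\right)^{2} = 1225$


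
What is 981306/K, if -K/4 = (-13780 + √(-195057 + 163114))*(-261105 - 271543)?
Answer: -563433195/16860115143044 - 163551*I*√31943/67440460572176 ≈ -3.3418e-5 - 4.3343e-7*I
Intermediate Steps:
K = -29359557760 + 2130592*I*√31943 (K = -4*(-13780 + √(-195057 + 163114))*(-261105 - 271543) = -4*(-13780 + √(-31943))*(-532648) = -4*(-13780 + I*√31943)*(-532648) = -4*(7339889440 - 532648*I*√31943) = -29359557760 + 2130592*I*√31943 ≈ -2.936e+10 + 3.8079e+8*I)
981306/K = 981306/(-29359557760 + 2130592*I*√31943)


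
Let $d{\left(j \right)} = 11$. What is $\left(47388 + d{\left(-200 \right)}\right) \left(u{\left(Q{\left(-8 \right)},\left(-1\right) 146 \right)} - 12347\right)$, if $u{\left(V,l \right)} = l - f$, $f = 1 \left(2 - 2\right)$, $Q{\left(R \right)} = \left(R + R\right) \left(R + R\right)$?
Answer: $-592155707$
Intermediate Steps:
$Q{\left(R \right)} = 4 R^{2}$ ($Q{\left(R \right)} = 2 R 2 R = 4 R^{2}$)
$f = 0$ ($f = 1 \cdot 0 = 0$)
$u{\left(V,l \right)} = l$ ($u{\left(V,l \right)} = l - 0 = l + 0 = l$)
$\left(47388 + d{\left(-200 \right)}\right) \left(u{\left(Q{\left(-8 \right)},\left(-1\right) 146 \right)} - 12347\right) = \left(47388 + 11\right) \left(\left(-1\right) 146 - 12347\right) = 47399 \left(-146 - 12347\right) = 47399 \left(-12493\right) = -592155707$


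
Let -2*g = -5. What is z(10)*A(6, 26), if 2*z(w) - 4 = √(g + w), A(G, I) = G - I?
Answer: -40 - 25*√2 ≈ -75.355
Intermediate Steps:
g = 5/2 (g = -½*(-5) = 5/2 ≈ 2.5000)
z(w) = 2 + √(5/2 + w)/2
z(10)*A(6, 26) = (2 + √(10 + 4*10)/4)*(6 - 1*26) = (2 + √(10 + 40)/4)*(6 - 26) = (2 + √50/4)*(-20) = (2 + (5*√2)/4)*(-20) = (2 + 5*√2/4)*(-20) = -40 - 25*√2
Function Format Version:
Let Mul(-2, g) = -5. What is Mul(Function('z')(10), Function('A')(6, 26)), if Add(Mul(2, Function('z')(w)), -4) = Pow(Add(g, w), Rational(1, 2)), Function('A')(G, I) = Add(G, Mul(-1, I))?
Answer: Add(-40, Mul(-25, Pow(2, Rational(1, 2)))) ≈ -75.355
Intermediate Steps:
g = Rational(5, 2) (g = Mul(Rational(-1, 2), -5) = Rational(5, 2) ≈ 2.5000)
Function('z')(w) = Add(2, Mul(Rational(1, 2), Pow(Add(Rational(5, 2), w), Rational(1, 2))))
Mul(Function('z')(10), Function('A')(6, 26)) = Mul(Add(2, Mul(Rational(1, 4), Pow(Add(10, Mul(4, 10)), Rational(1, 2)))), Add(6, Mul(-1, 26))) = Mul(Add(2, Mul(Rational(1, 4), Pow(Add(10, 40), Rational(1, 2)))), Add(6, -26)) = Mul(Add(2, Mul(Rational(1, 4), Pow(50, Rational(1, 2)))), -20) = Mul(Add(2, Mul(Rational(1, 4), Mul(5, Pow(2, Rational(1, 2))))), -20) = Mul(Add(2, Mul(Rational(5, 4), Pow(2, Rational(1, 2)))), -20) = Add(-40, Mul(-25, Pow(2, Rational(1, 2))))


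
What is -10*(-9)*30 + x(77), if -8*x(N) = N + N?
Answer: 10723/4 ≈ 2680.8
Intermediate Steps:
x(N) = -N/4 (x(N) = -(N + N)/8 = -N/4)
-10*(-9)*30 + x(77) = -10*(-9)*30 - ¼*77 = 90*30 - 77/4 = 2700 - 77/4 = 10723/4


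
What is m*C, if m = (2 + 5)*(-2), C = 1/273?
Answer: -2/39 ≈ -0.051282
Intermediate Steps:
C = 1/273 ≈ 0.0036630
m = -14 (m = 7*(-2) = -14)
m*C = -14*1/273 = -2/39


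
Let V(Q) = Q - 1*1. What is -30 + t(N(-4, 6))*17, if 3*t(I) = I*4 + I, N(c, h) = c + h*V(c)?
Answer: -2980/3 ≈ -993.33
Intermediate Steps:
V(Q) = -1 + Q (V(Q) = Q - 1 = -1 + Q)
N(c, h) = c + h*(-1 + c)
t(I) = 5*I/3 (t(I) = (I*4 + I)/3 = (4*I + I)/3 = (5*I)/3 = 5*I/3)
-30 + t(N(-4, 6))*17 = -30 + (5*(-4 + 6*(-1 - 4))/3)*17 = -30 + (5*(-4 + 6*(-5))/3)*17 = -30 + (5*(-4 - 30)/3)*17 = -30 + ((5/3)*(-34))*17 = -30 - 170/3*17 = -30 - 2890/3 = -2980/3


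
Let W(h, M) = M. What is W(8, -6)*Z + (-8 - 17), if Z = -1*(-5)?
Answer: -55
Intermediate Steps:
Z = 5
W(8, -6)*Z + (-8 - 17) = -6*5 + (-8 - 17) = -30 - 25 = -55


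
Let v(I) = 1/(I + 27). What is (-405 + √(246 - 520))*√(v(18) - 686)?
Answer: I*√154345*(-405 + I*√274)/15 ≈ -433.54 - 10607.0*I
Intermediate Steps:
v(I) = 1/(27 + I)
(-405 + √(246 - 520))*√(v(18) - 686) = (-405 + √(246 - 520))*√(1/(27 + 18) - 686) = (-405 + √(-274))*√(1/45 - 686) = (-405 + I*√274)*√(1/45 - 686) = (-405 + I*√274)*√(-30869/45) = (-405 + I*√274)*(I*√154345/15) = I*√154345*(-405 + I*√274)/15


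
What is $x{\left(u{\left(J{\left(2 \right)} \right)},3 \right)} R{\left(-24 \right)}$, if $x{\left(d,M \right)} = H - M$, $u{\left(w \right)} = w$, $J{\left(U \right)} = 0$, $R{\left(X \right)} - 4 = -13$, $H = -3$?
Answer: $54$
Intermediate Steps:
$R{\left(X \right)} = -9$ ($R{\left(X \right)} = 4 - 13 = -9$)
$x{\left(d,M \right)} = -3 - M$
$x{\left(u{\left(J{\left(2 \right)} \right)},3 \right)} R{\left(-24 \right)} = \left(-3 - 3\right) \left(-9\right) = \left(-6\right) \left(-9\right) = 54$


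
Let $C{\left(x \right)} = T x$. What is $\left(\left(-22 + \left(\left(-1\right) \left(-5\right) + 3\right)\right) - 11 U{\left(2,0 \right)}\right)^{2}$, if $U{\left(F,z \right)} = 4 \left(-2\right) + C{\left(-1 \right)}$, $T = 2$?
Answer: $9216$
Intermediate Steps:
$C{\left(x \right)} = 2 x$
$U{\left(F,z \right)} = -10$ ($U{\left(F,z \right)} = 4 \left(-2\right) + 2 \left(-1\right) = -8 - 2 = -10$)
$\left(\left(-22 + \left(\left(-1\right) \left(-5\right) + 3\right)\right) - 11 U{\left(2,0 \right)}\right)^{2} = \left(\left(-22 + \left(\left(-1\right) \left(-5\right) + 3\right)\right) - -110\right)^{2} = \left(\left(-22 + \left(5 + 3\right)\right) + 110\right)^{2} = \left(\left(-22 + 8\right) + 110\right)^{2} = \left(-14 + 110\right)^{2} = 96^{2} = 9216$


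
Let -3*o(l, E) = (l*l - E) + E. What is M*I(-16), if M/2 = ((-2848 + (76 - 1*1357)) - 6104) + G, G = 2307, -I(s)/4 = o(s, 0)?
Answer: -5410816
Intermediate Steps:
o(l, E) = -l**2/3 (o(l, E) = -((l*l - E) + E)/3 = -((l**2 - E) + E)/3 = -l**2/3)
I(s) = 4*s**2/3 (I(s) = -(-4)*s**2/3 = 4*s**2/3)
M = -15852 (M = 2*(((-2848 + (76 - 1*1357)) - 6104) + 2307) = 2*(((-2848 + (76 - 1357)) - 6104) + 2307) = 2*(((-2848 - 1281) - 6104) + 2307) = 2*((-4129 - 6104) + 2307) = 2*(-10233 + 2307) = 2*(-7926) = -15852)
M*I(-16) = -21136*(-16)**2 = -21136*256 = -15852*1024/3 = -5410816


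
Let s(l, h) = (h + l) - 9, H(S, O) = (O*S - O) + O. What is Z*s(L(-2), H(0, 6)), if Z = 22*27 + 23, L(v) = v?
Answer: -6787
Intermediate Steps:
H(S, O) = O*S (H(S, O) = (-O + O*S) + O = O*S)
Z = 617 (Z = 594 + 23 = 617)
s(l, h) = -9 + h + l
Z*s(L(-2), H(0, 6)) = 617*(-9 + 6*0 - 2) = 617*(-9 + 0 - 2) = 617*(-11) = -6787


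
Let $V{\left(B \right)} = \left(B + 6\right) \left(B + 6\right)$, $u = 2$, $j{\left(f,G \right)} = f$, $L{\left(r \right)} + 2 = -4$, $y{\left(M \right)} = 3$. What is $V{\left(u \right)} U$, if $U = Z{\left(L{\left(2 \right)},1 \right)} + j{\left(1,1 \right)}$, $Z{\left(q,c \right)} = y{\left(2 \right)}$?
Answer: $256$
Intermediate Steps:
$L{\left(r \right)} = -6$ ($L{\left(r \right)} = -2 - 4 = -6$)
$Z{\left(q,c \right)} = 3$
$V{\left(B \right)} = \left(6 + B\right)^{2}$ ($V{\left(B \right)} = \left(6 + B\right) \left(6 + B\right) = \left(6 + B\right)^{2}$)
$U = 4$ ($U = 3 + 1 = 4$)
$V{\left(u \right)} U = \left(6 + 2\right)^{2} \cdot 4 = 8^{2} \cdot 4 = 64 \cdot 4 = 256$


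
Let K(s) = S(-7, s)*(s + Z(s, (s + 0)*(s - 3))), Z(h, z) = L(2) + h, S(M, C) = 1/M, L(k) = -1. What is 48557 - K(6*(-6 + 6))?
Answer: 339898/7 ≈ 48557.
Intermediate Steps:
Z(h, z) = -1 + h
K(s) = 1/7 - 2*s/7 (K(s) = (s + (-1 + s))/(-7) = -(-1 + 2*s)/7 = 1/7 - 2*s/7)
48557 - K(6*(-6 + 6)) = 48557 - (1/7 - 12*(-6 + 6)/7) = 48557 - (1/7 - 12*0/7) = 48557 - (1/7 - 2/7*0) = 48557 - (1/7 + 0) = 48557 - 1*1/7 = 48557 - 1/7 = 339898/7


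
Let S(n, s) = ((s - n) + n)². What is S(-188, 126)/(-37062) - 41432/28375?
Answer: -110335238/58424125 ≈ -1.8885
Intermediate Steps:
S(n, s) = s²
S(-188, 126)/(-37062) - 41432/28375 = 126²/(-37062) - 41432/28375 = 15876*(-1/37062) - 41432*1/28375 = -882/2059 - 41432/28375 = -110335238/58424125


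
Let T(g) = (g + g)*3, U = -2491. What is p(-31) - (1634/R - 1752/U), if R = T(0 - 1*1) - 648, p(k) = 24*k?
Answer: -604568165/814557 ≈ -742.21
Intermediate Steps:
T(g) = 6*g (T(g) = (2*g)*3 = 6*g)
R = -654 (R = 6*(0 - 1*1) - 648 = 6*(0 - 1) - 648 = 6*(-1) - 648 = -6 - 648 = -654)
p(-31) - (1634/R - 1752/U) = 24*(-31) - (1634/(-654) - 1752/(-2491)) = -744 - (1634*(-1/654) - 1752*(-1/2491)) = -744 - (-817/327 + 1752/2491) = -744 - 1*(-1462243/814557) = -744 + 1462243/814557 = -604568165/814557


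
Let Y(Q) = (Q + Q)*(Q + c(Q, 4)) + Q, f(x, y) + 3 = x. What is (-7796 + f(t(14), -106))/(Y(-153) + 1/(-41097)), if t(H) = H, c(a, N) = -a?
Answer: 319940145/6287842 ≈ 50.882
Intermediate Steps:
f(x, y) = -3 + x
Y(Q) = Q (Y(Q) = (Q + Q)*(Q - Q) + Q = (2*Q)*0 + Q = 0 + Q = Q)
(-7796 + f(t(14), -106))/(Y(-153) + 1/(-41097)) = (-7796 + (-3 + 14))/(-153 + 1/(-41097)) = (-7796 + 11)/(-153 - 1/41097) = -7785/(-6287842/41097) = -7785*(-41097/6287842) = 319940145/6287842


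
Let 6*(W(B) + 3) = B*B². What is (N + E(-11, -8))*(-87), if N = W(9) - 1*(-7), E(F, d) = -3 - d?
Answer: -22707/2 ≈ -11354.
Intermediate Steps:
W(B) = -3 + B³/6 (W(B) = -3 + (B*B²)/6 = -3 + B³/6)
N = 251/2 (N = (-3 + (⅙)*9³) - 1*(-7) = (-3 + (⅙)*729) + 7 = (-3 + 243/2) + 7 = 237/2 + 7 = 251/2 ≈ 125.50)
(N + E(-11, -8))*(-87) = (251/2 + (-3 - 1*(-8)))*(-87) = (251/2 + (-3 + 8))*(-87) = (251/2 + 5)*(-87) = (261/2)*(-87) = -22707/2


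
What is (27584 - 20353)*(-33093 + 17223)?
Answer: -114755970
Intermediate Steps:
(27584 - 20353)*(-33093 + 17223) = 7231*(-15870) = -114755970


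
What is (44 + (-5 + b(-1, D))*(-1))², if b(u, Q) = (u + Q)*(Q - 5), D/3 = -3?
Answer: 8281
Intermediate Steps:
D = -9 (D = 3*(-3) = -9)
b(u, Q) = (-5 + Q)*(Q + u) (b(u, Q) = (Q + u)*(-5 + Q) = (-5 + Q)*(Q + u))
(44 + (-5 + b(-1, D))*(-1))² = (44 + (-5 + ((-9)² - 5*(-9) - 5*(-1) - 9*(-1)))*(-1))² = (44 + (-5 + (81 + 45 + 5 + 9))*(-1))² = (44 + (-5 + 140)*(-1))² = (44 + 135*(-1))² = (44 - 135)² = (-91)² = 8281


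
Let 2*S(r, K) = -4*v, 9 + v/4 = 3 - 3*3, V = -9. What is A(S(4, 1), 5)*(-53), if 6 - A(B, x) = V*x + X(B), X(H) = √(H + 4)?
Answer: -2703 + 106*√31 ≈ -2112.8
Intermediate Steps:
X(H) = √(4 + H)
v = -60 (v = -36 + 4*(3 - 3*3) = -36 + 4*(3 - 9) = -36 + 4*(-6) = -36 - 24 = -60)
S(r, K) = 120 (S(r, K) = (-4*(-60))/2 = (½)*240 = 120)
A(B, x) = 6 - √(4 + B) + 9*x (A(B, x) = 6 - (-9*x + √(4 + B)) = 6 - (√(4 + B) - 9*x) = 6 + (-√(4 + B) + 9*x) = 6 - √(4 + B) + 9*x)
A(S(4, 1), 5)*(-53) = (6 - √(4 + 120) + 9*5)*(-53) = (6 - √124 + 45)*(-53) = (6 - 2*√31 + 45)*(-53) = (51 - 2*√31)*(-53) = -2703 + 106*√31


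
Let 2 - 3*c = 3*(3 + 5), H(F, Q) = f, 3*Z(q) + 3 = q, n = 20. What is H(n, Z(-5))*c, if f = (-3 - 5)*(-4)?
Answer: -704/3 ≈ -234.67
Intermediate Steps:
Z(q) = -1 + q/3
f = 32 (f = -8*(-4) = 32)
H(F, Q) = 32
c = -22/3 (c = ⅔ - (3 + 5) = ⅔ - 8 = -22/3 ≈ -7.3333)
H(n, Z(-5))*c = 32*(-22/3) = -704/3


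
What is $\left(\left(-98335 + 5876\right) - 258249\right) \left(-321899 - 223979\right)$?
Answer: $191443781624$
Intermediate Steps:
$\left(\left(-98335 + 5876\right) - 258249\right) \left(-321899 - 223979\right) = \left(-92459 - 258249\right) \left(-545878\right) = \left(-350708\right) \left(-545878\right) = 191443781624$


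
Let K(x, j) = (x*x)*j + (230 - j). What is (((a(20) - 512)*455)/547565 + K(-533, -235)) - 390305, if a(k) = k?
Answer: -7353880677087/109513 ≈ -6.7151e+7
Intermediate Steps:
K(x, j) = 230 - j + j*x**2 (K(x, j) = x**2*j + (230 - j) = j*x**2 + (230 - j) = 230 - j + j*x**2)
(((a(20) - 512)*455)/547565 + K(-533, -235)) - 390305 = (((20 - 512)*455)/547565 + (230 - 1*(-235) - 235*(-533)**2)) - 390305 = (-492*455*(1/547565) + (230 + 235 - 235*284089)) - 390305 = (-223860*1/547565 + (230 + 235 - 66760915)) - 390305 = (-44772/109513 - 66760450) - 390305 = -7311137205622/109513 - 390305 = -7353880677087/109513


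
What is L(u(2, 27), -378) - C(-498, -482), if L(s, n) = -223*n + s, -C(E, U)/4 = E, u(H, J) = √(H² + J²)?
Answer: 82302 + √733 ≈ 82329.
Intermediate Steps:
C(E, U) = -4*E
L(s, n) = s - 223*n
L(u(2, 27), -378) - C(-498, -482) = (√(2² + 27²) - 223*(-378)) - (-4)*(-498) = (√(4 + 729) + 84294) - 1*1992 = (√733 + 84294) - 1992 = (84294 + √733) - 1992 = 82302 + √733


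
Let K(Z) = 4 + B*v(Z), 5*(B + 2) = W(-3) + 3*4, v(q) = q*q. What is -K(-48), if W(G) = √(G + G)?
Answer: -4628/5 - 2304*I*√6/5 ≈ -925.6 - 1128.7*I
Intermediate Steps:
W(G) = √2*√G (W(G) = √(2*G) = √2*√G)
v(q) = q²
B = ⅖ + I*√6/5 (B = -2 + (√2*√(-3) + 3*4)/5 = -2 + (√2*(I*√3) + 12)/5 = -2 + (I*√6 + 12)/5 = -2 + (12 + I*√6)/5 = -2 + (12/5 + I*√6/5) = ⅖ + I*√6/5 ≈ 0.4 + 0.4899*I)
K(Z) = 4 + Z²*(⅖ + I*√6/5) (K(Z) = 4 + (⅖ + I*√6/5)*Z² = 4 + Z²*(⅖ + I*√6/5))
-K(-48) = -(4 + (⅕)*(-48)²*(2 + I*√6)) = -(4 + (⅕)*2304*(2 + I*√6)) = -(4 + (4608/5 + 2304*I*√6/5)) = -(4628/5 + 2304*I*√6/5) = -4628/5 - 2304*I*√6/5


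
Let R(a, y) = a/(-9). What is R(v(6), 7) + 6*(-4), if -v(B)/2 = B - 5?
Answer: -214/9 ≈ -23.778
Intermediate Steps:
v(B) = 10 - 2*B (v(B) = -2*(B - 5) = -2*(-5 + B) = 10 - 2*B)
R(a, y) = -a/9 (R(a, y) = a*(-⅑) = -a/9)
R(v(6), 7) + 6*(-4) = -(10 - 2*6)/9 + 6*(-4) = -(10 - 12)/9 - 24 = -⅑*(-2) - 24 = 2/9 - 24 = -214/9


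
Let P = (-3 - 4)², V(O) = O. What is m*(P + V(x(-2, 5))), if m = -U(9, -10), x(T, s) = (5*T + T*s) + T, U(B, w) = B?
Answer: -243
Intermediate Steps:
x(T, s) = 6*T + T*s
P = 49 (P = (-7)² = 49)
m = -9 (m = -1*9 = -9)
m*(P + V(x(-2, 5))) = -9*(49 - 2*(6 + 5)) = -9*(49 - 2*11) = -9*(49 - 22) = -9*27 = -243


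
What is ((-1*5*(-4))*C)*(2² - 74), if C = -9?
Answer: 12600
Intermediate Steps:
((-1*5*(-4))*C)*(2² - 74) = ((-1*5*(-4))*(-9))*(2² - 74) = (-5*(-4)*(-9))*(4 - 74) = (20*(-9))*(-70) = -180*(-70) = 12600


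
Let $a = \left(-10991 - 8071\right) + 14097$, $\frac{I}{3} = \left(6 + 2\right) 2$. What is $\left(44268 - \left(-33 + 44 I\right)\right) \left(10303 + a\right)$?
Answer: $225204882$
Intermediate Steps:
$I = 48$ ($I = 3 \left(6 + 2\right) 2 = 3 \cdot 8 \cdot 2 = 3 \cdot 16 = 48$)
$a = -4965$ ($a = -19062 + 14097 = -4965$)
$\left(44268 - \left(-33 + 44 I\right)\right) \left(10303 + a\right) = \left(44268 + \left(33 - 2112\right)\right) \left(10303 - 4965\right) = \left(44268 + \left(33 - 2112\right)\right) 5338 = \left(44268 - 2079\right) 5338 = 42189 \cdot 5338 = 225204882$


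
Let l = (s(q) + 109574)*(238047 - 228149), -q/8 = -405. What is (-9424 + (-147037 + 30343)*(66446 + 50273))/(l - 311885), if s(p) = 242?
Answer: -13620416410/1086646883 ≈ -12.534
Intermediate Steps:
q = 3240 (q = -8*(-405) = 3240)
l = 1086958768 (l = (242 + 109574)*(238047 - 228149) = 109816*9898 = 1086958768)
(-9424 + (-147037 + 30343)*(66446 + 50273))/(l - 311885) = (-9424 + (-147037 + 30343)*(66446 + 50273))/(1086958768 - 311885) = (-9424 - 116694*116719)/1086646883 = (-9424 - 13620406986)*(1/1086646883) = -13620416410*1/1086646883 = -13620416410/1086646883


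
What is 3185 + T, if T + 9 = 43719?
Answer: 46895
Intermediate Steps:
T = 43710 (T = -9 + 43719 = 43710)
3185 + T = 3185 + 43710 = 46895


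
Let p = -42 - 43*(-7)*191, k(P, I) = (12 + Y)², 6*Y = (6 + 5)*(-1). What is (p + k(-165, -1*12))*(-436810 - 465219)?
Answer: -1868900354665/36 ≈ -5.1914e+10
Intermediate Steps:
Y = -11/6 (Y = ((6 + 5)*(-1))/6 = (11*(-1))/6 = (⅙)*(-11) = -11/6 ≈ -1.8333)
k(P, I) = 3721/36 (k(P, I) = (12 - 11/6)² = (61/6)² = 3721/36)
p = 57449 (p = -42 + 301*191 = -42 + 57491 = 57449)
(p + k(-165, -1*12))*(-436810 - 465219) = (57449 + 3721/36)*(-436810 - 465219) = (2071885/36)*(-902029) = -1868900354665/36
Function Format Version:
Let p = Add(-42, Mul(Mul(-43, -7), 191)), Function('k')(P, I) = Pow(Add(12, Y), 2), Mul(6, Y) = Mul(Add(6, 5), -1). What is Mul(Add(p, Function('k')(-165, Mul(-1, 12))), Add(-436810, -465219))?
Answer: Rational(-1868900354665, 36) ≈ -5.1914e+10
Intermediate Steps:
Y = Rational(-11, 6) (Y = Mul(Rational(1, 6), Mul(Add(6, 5), -1)) = Mul(Rational(1, 6), Mul(11, -1)) = Mul(Rational(1, 6), -11) = Rational(-11, 6) ≈ -1.8333)
Function('k')(P, I) = Rational(3721, 36) (Function('k')(P, I) = Pow(Add(12, Rational(-11, 6)), 2) = Pow(Rational(61, 6), 2) = Rational(3721, 36))
p = 57449 (p = Add(-42, Mul(301, 191)) = Add(-42, 57491) = 57449)
Mul(Add(p, Function('k')(-165, Mul(-1, 12))), Add(-436810, -465219)) = Mul(Add(57449, Rational(3721, 36)), Add(-436810, -465219)) = Mul(Rational(2071885, 36), -902029) = Rational(-1868900354665, 36)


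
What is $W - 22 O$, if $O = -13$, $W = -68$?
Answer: $218$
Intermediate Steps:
$W - 22 O = -68 - -286 = -68 + 286 = 218$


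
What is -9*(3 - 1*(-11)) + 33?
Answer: -93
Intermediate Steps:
-9*(3 - 1*(-11)) + 33 = -9*(3 + 11) + 33 = -9*14 + 33 = -126 + 33 = -93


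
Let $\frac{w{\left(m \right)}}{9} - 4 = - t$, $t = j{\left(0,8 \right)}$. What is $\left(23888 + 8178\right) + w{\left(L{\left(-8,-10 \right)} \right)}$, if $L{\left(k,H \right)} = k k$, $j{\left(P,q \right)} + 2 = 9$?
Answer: $32039$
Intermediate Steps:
$j{\left(P,q \right)} = 7$ ($j{\left(P,q \right)} = -2 + 9 = 7$)
$t = 7$
$L{\left(k,H \right)} = k^{2}$
$w{\left(m \right)} = -27$ ($w{\left(m \right)} = 36 + 9 \left(\left(-1\right) 7\right) = 36 + 9 \left(-7\right) = 36 - 63 = -27$)
$\left(23888 + 8178\right) + w{\left(L{\left(-8,-10 \right)} \right)} = \left(23888 + 8178\right) - 27 = 32066 - 27 = 32039$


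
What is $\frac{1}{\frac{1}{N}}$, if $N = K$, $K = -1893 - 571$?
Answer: $-2464$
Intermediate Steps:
$K = -2464$ ($K = -1893 - 571 = -2464$)
$N = -2464$
$\frac{1}{\frac{1}{N}} = \frac{1}{\frac{1}{-2464}} = \frac{1}{- \frac{1}{2464}} = -2464$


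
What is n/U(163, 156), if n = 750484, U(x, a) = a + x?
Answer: 750484/319 ≈ 2352.6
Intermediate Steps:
n/U(163, 156) = 750484/(156 + 163) = 750484/319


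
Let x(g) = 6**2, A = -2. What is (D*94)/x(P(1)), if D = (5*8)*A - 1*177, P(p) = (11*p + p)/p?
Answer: -12079/18 ≈ -671.06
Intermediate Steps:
P(p) = 12 (P(p) = (12*p)/p = 12)
x(g) = 36
D = -257 (D = (5*8)*(-2) - 1*177 = 40*(-2) - 177 = -80 - 177 = -257)
(D*94)/x(P(1)) = -257*94/36 = -24158*1/36 = -12079/18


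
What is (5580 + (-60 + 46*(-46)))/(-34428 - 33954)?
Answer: -1702/34191 ≈ -0.049779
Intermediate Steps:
(5580 + (-60 + 46*(-46)))/(-34428 - 33954) = (5580 + (-60 - 2116))/(-68382) = (5580 - 2176)*(-1/68382) = 3404*(-1/68382) = -1702/34191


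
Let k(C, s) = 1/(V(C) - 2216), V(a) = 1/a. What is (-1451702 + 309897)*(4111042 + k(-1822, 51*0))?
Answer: -18952307335255479220/4037553 ≈ -4.6940e+12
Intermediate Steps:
k(C, s) = 1/(-2216 + 1/C) (k(C, s) = 1/(1/C - 2216) = 1/(-2216 + 1/C))
(-1451702 + 309897)*(4111042 + k(-1822, 51*0)) = (-1451702 + 309897)*(4111042 - 1*(-1822)/(-1 + 2216*(-1822))) = -1141805*(4111042 - 1*(-1822)/(-1 - 4037552)) = -1141805*(4111042 - 1*(-1822)/(-4037553)) = -1141805*(4111042 - 1*(-1822)*(-1/4037553)) = -1141805*(4111042 - 1822/4037553) = -1141805*16598549958404/4037553 = -18952307335255479220/4037553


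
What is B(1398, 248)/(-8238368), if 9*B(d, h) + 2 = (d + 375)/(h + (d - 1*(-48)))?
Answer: 1615/125602158528 ≈ 1.2858e-8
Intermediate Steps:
B(d, h) = -2/9 + (375 + d)/(9*(48 + d + h)) (B(d, h) = -2/9 + ((d + 375)/(h + (d - 1*(-48))))/9 = -2/9 + ((375 + d)/(h + (d + 48)))/9 = -2/9 + ((375 + d)/(h + (48 + d)))/9 = -2/9 + ((375 + d)/(48 + d + h))/9 = -2/9 + (375 + d)/(9*(48 + d + h)))
B(1398, 248)/(-8238368) = ((279 - 1*1398 - 2*248)/(9*(48 + 1398 + 248)))/(-8238368) = ((⅑)*(279 - 1398 - 496)/1694)*(-1/8238368) = ((⅑)*(1/1694)*(-1615))*(-1/8238368) = -1615/15246*(-1/8238368) = 1615/125602158528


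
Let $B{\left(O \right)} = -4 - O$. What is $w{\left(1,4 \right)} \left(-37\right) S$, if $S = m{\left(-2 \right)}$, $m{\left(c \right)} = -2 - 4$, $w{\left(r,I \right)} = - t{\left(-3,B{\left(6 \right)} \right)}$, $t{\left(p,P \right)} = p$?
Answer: $666$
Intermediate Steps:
$w{\left(r,I \right)} = 3$ ($w{\left(r,I \right)} = \left(-1\right) \left(-3\right) = 3$)
$m{\left(c \right)} = -6$ ($m{\left(c \right)} = -2 - 4 = -6$)
$S = -6$
$w{\left(1,4 \right)} \left(-37\right) S = 3 \left(-37\right) \left(-6\right) = \left(-111\right) \left(-6\right) = 666$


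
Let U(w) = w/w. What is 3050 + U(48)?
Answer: 3051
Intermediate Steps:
U(w) = 1
3050 + U(48) = 3050 + 1 = 3051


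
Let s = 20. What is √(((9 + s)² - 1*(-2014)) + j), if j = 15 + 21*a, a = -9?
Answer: √2681 ≈ 51.778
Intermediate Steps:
j = -174 (j = 15 + 21*(-9) = 15 - 189 = -174)
√(((9 + s)² - 1*(-2014)) + j) = √(((9 + 20)² - 1*(-2014)) - 174) = √((29² + 2014) - 174) = √((841 + 2014) - 174) = √(2855 - 174) = √2681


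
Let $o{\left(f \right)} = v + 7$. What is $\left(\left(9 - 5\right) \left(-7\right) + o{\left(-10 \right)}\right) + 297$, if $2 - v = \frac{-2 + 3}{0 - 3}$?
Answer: $\frac{835}{3} \approx 278.33$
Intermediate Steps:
$v = \frac{7}{3}$ ($v = 2 - \frac{-2 + 3}{0 - 3} = 2 - 1 \frac{1}{-3} = 2 - 1 \left(- \frac{1}{3}\right) = 2 - - \frac{1}{3} = 2 + \frac{1}{3} = \frac{7}{3} \approx 2.3333$)
$o{\left(f \right)} = \frac{28}{3}$ ($o{\left(f \right)} = \frac{7}{3} + 7 = \frac{28}{3}$)
$\left(\left(9 - 5\right) \left(-7\right) + o{\left(-10 \right)}\right) + 297 = \left(\left(9 - 5\right) \left(-7\right) + \frac{28}{3}\right) + 297 = \left(4 \left(-7\right) + \frac{28}{3}\right) + 297 = \left(-28 + \frac{28}{3}\right) + 297 = - \frac{56}{3} + 297 = \frac{835}{3}$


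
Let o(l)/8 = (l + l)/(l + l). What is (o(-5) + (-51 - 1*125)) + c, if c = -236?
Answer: -404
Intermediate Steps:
o(l) = 8 (o(l) = 8*((l + l)/(l + l)) = 8*((2*l)/((2*l))) = 8*((2*l)*(1/(2*l))) = 8*1 = 8)
(o(-5) + (-51 - 1*125)) + c = (8 + (-51 - 1*125)) - 236 = (8 + (-51 - 125)) - 236 = (8 - 176) - 236 = -168 - 236 = -404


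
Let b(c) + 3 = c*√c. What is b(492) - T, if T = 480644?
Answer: -480647 + 984*√123 ≈ -4.6973e+5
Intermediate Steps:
b(c) = -3 + c^(3/2) (b(c) = -3 + c*√c = -3 + c^(3/2))
b(492) - T = (-3 + 492^(3/2)) - 1*480644 = (-3 + 984*√123) - 480644 = -480647 + 984*√123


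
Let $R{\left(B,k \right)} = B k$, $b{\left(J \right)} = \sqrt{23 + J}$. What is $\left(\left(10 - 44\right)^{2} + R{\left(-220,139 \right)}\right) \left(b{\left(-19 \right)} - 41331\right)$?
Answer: $1216064496$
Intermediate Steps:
$\left(\left(10 - 44\right)^{2} + R{\left(-220,139 \right)}\right) \left(b{\left(-19 \right)} - 41331\right) = \left(\left(10 - 44\right)^{2} - 30580\right) \left(\sqrt{23 - 19} - 41331\right) = \left(\left(-34\right)^{2} - 30580\right) \left(\sqrt{4} - 41331\right) = \left(1156 - 30580\right) \left(2 - 41331\right) = \left(-29424\right) \left(-41329\right) = 1216064496$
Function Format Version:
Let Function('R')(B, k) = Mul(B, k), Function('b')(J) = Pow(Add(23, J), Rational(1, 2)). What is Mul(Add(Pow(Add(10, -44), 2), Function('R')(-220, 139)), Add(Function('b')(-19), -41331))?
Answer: 1216064496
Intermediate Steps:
Mul(Add(Pow(Add(10, -44), 2), Function('R')(-220, 139)), Add(Function('b')(-19), -41331)) = Mul(Add(Pow(Add(10, -44), 2), Mul(-220, 139)), Add(Pow(Add(23, -19), Rational(1, 2)), -41331)) = Mul(Add(Pow(-34, 2), -30580), Add(Pow(4, Rational(1, 2)), -41331)) = Mul(Add(1156, -30580), Add(2, -41331)) = Mul(-29424, -41329) = 1216064496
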